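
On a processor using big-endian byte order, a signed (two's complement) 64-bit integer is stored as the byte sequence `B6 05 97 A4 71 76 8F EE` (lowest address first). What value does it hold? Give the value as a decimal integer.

-5330687851389087762

Big-endian stores the most-significant byte at the lowest address.
The bytes are already most-significant first: 0xB60597A471768FEE.
Top bit is set, so as a signed 64-bit value this is 0xB60597A471768FEE − 2^64 = -5330687851389087762.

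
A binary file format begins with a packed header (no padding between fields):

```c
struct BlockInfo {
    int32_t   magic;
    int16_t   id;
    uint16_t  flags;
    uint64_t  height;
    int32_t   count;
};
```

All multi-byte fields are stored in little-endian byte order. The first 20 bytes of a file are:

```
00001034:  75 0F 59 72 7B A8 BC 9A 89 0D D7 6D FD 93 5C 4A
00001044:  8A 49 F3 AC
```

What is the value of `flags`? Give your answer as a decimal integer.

`flags` follows `magic` (4 B), `id` (2 B), so it starts at offset 4 + 2 = 6 and occupies 2 bytes.
Bytes at offsets 6..7: BC 9A.
Little-endian stores the least-significant byte at the lowest address.
Reassemble most-significant byte first: 9A BC → 0x9ABC.
0x9ABC = 39612.

39612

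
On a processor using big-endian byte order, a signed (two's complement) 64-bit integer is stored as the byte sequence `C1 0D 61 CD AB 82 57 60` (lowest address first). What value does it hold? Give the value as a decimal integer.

-4535861713718585504

Big-endian stores the most-significant byte at the lowest address.
The bytes are already most-significant first: 0xC10D61CDAB825760.
Top bit is set, so as a signed 64-bit value this is 0xC10D61CDAB825760 − 2^64 = -4535861713718585504.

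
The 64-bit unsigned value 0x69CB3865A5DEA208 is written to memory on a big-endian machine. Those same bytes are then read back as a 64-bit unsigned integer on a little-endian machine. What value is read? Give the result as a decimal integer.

Stored big-endian, the bytes at ascending addresses are 69 CB 38 65 A5 DE A2 08.
Read back as little-endian, the first byte is least significant, giving 0x08A2DEA56538CB69.
0x08A2DEA56538CB69 = 622304500479740777.

622304500479740777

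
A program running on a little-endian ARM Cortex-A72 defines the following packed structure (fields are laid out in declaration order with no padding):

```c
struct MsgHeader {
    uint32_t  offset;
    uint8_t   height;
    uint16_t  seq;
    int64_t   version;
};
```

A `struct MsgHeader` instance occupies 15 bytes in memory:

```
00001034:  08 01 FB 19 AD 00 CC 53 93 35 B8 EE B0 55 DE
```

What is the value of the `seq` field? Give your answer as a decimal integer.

52224

`seq` follows `offset` (4 B), `height` (1 B), so it starts at offset 4 + 1 = 5 and occupies 2 bytes.
Bytes at offsets 5..6: 00 CC.
Little-endian: lowest address holds the least-significant byte.
Reassemble most-significant byte first: CC 00 → 0xCC00.
0xCC00 = 52224.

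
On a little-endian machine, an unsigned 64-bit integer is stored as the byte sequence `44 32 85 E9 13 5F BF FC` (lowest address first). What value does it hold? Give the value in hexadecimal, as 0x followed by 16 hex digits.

In little-endian order the low byte comes first in memory.
Reassemble most-significant byte first: FC BF 5F 13 E9 85 32 44 → 0xFCBF5F13E9853244.

0xFCBF5F13E9853244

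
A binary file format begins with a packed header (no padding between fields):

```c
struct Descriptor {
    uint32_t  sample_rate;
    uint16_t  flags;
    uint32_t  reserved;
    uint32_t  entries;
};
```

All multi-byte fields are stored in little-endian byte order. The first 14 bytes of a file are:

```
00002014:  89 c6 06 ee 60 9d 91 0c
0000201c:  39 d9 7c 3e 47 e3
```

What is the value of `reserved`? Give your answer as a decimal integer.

`reserved` follows `sample_rate` (4 B), `flags` (2 B), so it starts at offset 4 + 2 = 6 and occupies 4 bytes.
Bytes at offsets 6..9: 91 0C 39 D9.
In little-endian order the low byte comes first in memory.
Reassemble most-significant byte first: D9 39 0C 91 → 0xD9390C91.
0xD9390C91 = 3644394641.

3644394641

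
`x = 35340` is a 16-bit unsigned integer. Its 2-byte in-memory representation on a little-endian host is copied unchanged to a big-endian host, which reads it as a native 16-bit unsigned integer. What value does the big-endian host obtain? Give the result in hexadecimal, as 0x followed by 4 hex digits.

0x0C8A

35340 in 16-bit hexadecimal is 0x8A0C.
Stored little-endian, the bytes at ascending addresses are 0C 8A.
Read back as big-endian, the last byte is least significant, giving 0x0C8A.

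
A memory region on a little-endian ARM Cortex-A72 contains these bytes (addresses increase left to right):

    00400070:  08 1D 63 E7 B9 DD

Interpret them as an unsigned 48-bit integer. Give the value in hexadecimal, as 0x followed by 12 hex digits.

Little-endian: lowest address holds the least-significant byte.
Reassemble most-significant byte first: DD B9 E7 63 1D 08 → 0xDDB9E7631D08.

0xDDB9E7631D08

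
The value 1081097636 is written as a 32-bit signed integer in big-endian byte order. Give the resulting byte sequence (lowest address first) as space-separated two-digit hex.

40 70 3D A4

1081097636 in hexadecimal, padded to 32 bits, is 0x40703DA4.
Split into bytes (most-significant first): 40 70 3D A4.
In big-endian order the high byte comes first in memory.
So the memory order matches the most-significant-first order: 40 70 3D A4.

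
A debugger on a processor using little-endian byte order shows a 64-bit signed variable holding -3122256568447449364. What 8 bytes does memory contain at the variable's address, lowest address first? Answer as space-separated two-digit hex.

Two's complement of -3122256568447449364 in 64 bits: 3122256568447449364 = 0x2B547BCE7BF0B914; invert → 0xD4AB8431840F46EB; add 1 → 0xD4AB8431840F46EC.
Split into bytes (most-significant first): D4 AB 84 31 84 0F 46 EC.
Little-endian: lowest address holds the least-significant byte.
So at ascending addresses the bytes are EC 46 0F 84 31 84 AB D4.

EC 46 0F 84 31 84 AB D4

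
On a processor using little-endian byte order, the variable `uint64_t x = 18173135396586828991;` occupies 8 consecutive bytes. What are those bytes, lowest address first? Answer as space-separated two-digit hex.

BF B4 A2 98 5B F2 33 FC

18173135396586828991 in hexadecimal, padded to 64 bits, is 0xFC33F25B98A2B4BF.
Split into bytes (most-significant first): FC 33 F2 5B 98 A2 B4 BF.
Little-endian: lowest address holds the least-significant byte.
So at ascending addresses the bytes are BF B4 A2 98 5B F2 33 FC.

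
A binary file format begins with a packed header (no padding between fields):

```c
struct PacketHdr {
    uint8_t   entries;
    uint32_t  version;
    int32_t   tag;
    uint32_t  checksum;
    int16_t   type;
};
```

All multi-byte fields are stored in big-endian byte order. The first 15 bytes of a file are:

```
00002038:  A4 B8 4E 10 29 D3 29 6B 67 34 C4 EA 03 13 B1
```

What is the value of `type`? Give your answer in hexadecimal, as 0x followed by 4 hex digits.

0x13B1

`type` follows `entries` (1 B), `version` (4 B), `tag` (4 B), `checksum` (4 B), so it starts at offset 1 + 4 + 4 + 4 = 13 and occupies 2 bytes.
Bytes at offsets 13..14: 13 B1.
In big-endian order the high byte comes first in memory.
The bytes are already most-significant first: 0x13B1.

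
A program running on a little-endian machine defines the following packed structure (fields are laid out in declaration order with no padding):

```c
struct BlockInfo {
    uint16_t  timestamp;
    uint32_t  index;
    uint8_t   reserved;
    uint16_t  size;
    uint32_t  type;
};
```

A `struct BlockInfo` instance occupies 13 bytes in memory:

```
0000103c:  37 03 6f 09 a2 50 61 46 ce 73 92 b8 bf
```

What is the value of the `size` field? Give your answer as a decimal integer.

52806

`size` follows `timestamp` (2 B), `index` (4 B), `reserved` (1 B), so it starts at offset 2 + 4 + 1 = 7 and occupies 2 bytes.
Bytes at offsets 7..8: 46 CE.
Little-endian: lowest address holds the least-significant byte.
Reassemble most-significant byte first: CE 46 → 0xCE46.
0xCE46 = 52806.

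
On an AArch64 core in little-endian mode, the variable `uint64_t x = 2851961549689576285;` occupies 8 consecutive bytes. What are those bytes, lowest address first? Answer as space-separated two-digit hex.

2851961549689576285 in hexadecimal, padded to 64 bits, is 0x279433EB4A51DB5D.
Split into bytes (most-significant first): 27 94 33 EB 4A 51 DB 5D.
Little-endian: lowest address holds the least-significant byte.
So at ascending addresses the bytes are 5D DB 51 4A EB 33 94 27.

5D DB 51 4A EB 33 94 27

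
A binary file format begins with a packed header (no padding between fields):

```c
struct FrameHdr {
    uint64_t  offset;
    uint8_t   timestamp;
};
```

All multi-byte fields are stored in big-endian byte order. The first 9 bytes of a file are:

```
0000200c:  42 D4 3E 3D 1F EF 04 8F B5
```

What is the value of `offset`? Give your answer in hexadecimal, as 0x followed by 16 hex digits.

`offset` is the first field, at byte offset 0, occupying 8 bytes.
Bytes at offsets 0..7: 42 D4 3E 3D 1F EF 04 8F.
Big-endian stores the most-significant byte at the lowest address.
The bytes are already most-significant first: 0x42D43E3D1FEF048F.

0x42D43E3D1FEF048F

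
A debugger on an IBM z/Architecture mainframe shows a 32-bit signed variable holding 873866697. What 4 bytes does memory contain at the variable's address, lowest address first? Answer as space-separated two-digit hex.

873866697 in hexadecimal, padded to 32 bits, is 0x341625C9.
Split into bytes (most-significant first): 34 16 25 C9.
Big-endian stores the most-significant byte at the lowest address.
So the memory order matches the most-significant-first order: 34 16 25 C9.

34 16 25 C9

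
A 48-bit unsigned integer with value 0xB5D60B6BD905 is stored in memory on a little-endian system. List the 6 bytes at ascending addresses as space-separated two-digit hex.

05 D9 6B 0B D6 B5

Split into bytes (most-significant first): B5 D6 0B 6B D9 05.
In little-endian order the low byte comes first in memory.
So at ascending addresses the bytes are 05 D9 6B 0B D6 B5.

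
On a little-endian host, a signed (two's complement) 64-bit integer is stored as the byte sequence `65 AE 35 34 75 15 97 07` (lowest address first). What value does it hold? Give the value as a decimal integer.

Little-endian stores the least-significant byte at the lowest address.
Reassemble most-significant byte first: 07 97 15 75 34 35 AE 65 → 0x079715753435AE65.
0x079715753435AE65 = 546929472880094821.

546929472880094821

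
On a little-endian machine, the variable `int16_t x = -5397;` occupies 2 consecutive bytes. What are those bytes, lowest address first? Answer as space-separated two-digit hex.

Two's complement of -5397 in 16 bits: 5397 = 0x1515; invert → 0xEAEA; add 1 → 0xEAEB.
Split into bytes (most-significant first): EA EB.
Little-endian stores the least-significant byte at the lowest address.
So at ascending addresses the bytes are EB EA.

EB EA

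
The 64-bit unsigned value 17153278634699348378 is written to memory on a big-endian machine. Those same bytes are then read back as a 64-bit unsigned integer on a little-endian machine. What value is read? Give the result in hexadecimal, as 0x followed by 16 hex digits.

0x9A598D4A09B00CEE

17153278634699348378 in 64-bit hexadecimal is 0xEE0CB0094A8D599A.
Stored big-endian, the bytes at ascending addresses are EE 0C B0 09 4A 8D 59 9A.
Read back as little-endian, the first byte is least significant, giving 0x9A598D4A09B00CEE.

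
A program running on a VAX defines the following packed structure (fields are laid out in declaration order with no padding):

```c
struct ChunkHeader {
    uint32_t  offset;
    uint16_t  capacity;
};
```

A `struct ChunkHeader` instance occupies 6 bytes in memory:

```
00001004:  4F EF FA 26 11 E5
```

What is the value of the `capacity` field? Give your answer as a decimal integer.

`capacity` follows `offset` (4 bytes), so it starts at byte offset 4 and occupies 2 bytes.
Bytes at offsets 4..5: 11 E5.
Little-endian: lowest address holds the least-significant byte.
Reassemble most-significant byte first: E5 11 → 0xE511.
0xE511 = 58641.

58641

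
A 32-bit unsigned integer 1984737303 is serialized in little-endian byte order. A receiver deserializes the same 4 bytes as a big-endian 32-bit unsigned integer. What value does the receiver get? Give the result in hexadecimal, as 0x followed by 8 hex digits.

0x17B04C76

1984737303 in 32-bit hexadecimal is 0x764CB017.
Stored little-endian, the bytes at ascending addresses are 17 B0 4C 76.
Read back as big-endian, the last byte is least significant, giving 0x17B04C76.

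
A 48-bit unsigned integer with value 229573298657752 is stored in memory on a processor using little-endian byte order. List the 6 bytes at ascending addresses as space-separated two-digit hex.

229573298657752 in hexadecimal, padded to 48 bits, is 0xD0CBB2EA99D8.
Split into bytes (most-significant first): D0 CB B2 EA 99 D8.
Little-endian stores the least-significant byte at the lowest address.
So at ascending addresses the bytes are D8 99 EA B2 CB D0.

D8 99 EA B2 CB D0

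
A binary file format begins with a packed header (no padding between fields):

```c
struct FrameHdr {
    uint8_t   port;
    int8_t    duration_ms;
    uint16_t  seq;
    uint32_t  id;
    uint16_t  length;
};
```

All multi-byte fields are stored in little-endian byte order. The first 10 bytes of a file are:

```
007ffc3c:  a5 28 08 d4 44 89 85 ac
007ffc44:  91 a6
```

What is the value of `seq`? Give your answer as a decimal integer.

`seq` follows `port` (1 B), `duration_ms` (1 B), so it starts at offset 1 + 1 = 2 and occupies 2 bytes.
Bytes at offsets 2..3: 08 D4.
Little-endian stores the least-significant byte at the lowest address.
Reassemble most-significant byte first: D4 08 → 0xD408.
0xD408 = 54280.

54280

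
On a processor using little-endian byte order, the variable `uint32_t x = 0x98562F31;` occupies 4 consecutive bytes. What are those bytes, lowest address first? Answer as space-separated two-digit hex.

Split into bytes (most-significant first): 98 56 2F 31.
In little-endian order the low byte comes first in memory.
So at ascending addresses the bytes are 31 2F 56 98.

31 2F 56 98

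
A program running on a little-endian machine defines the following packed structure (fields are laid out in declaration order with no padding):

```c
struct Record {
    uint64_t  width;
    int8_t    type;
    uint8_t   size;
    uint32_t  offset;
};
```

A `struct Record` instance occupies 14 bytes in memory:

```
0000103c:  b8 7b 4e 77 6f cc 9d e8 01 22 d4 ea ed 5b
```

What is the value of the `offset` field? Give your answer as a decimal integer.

`offset` follows `width` (8 B), `type` (1 B), `size` (1 B), so it starts at offset 8 + 1 + 1 = 10 and occupies 4 bytes.
Bytes at offsets 10..13: D4 EA ED 5B.
Little-endian stores the least-significant byte at the lowest address.
Reassemble most-significant byte first: 5B ED EA D4 → 0x5BEDEAD4.
0x5BEDEAD4 = 1542318804.

1542318804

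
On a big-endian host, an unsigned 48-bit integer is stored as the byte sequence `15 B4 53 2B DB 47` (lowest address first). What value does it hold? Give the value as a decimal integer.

23864233679687

Big-endian: lowest address holds the most-significant byte.
The bytes are already most-significant first: 0x15B4532BDB47.
0x15B4532BDB47 = 23864233679687.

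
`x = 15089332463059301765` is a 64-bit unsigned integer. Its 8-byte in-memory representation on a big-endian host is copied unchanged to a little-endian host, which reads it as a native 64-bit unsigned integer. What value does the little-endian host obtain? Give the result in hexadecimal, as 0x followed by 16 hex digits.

15089332463059301765 in 64-bit hexadecimal is 0xD16813EDAE6B7585.
Stored big-endian, the bytes at ascending addresses are D1 68 13 ED AE 6B 75 85.
Read back as little-endian, the first byte is least significant, giving 0x85756BAEED1368D1.

0x85756BAEED1368D1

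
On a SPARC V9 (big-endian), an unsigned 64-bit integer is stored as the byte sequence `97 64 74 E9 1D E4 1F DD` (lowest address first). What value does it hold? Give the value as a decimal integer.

10908972741975875549

Big-endian stores the most-significant byte at the lowest address.
The bytes are already most-significant first: 0x976474E91DE41FDD.
0x976474E91DE41FDD = 10908972741975875549.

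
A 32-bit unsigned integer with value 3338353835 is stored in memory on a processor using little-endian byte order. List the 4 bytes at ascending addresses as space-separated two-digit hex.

3338353835 in hexadecimal, padded to 32 bits, is 0xC6FB3CAB.
Split into bytes (most-significant first): C6 FB 3C AB.
Little-endian: lowest address holds the least-significant byte.
So at ascending addresses the bytes are AB 3C FB C6.

AB 3C FB C6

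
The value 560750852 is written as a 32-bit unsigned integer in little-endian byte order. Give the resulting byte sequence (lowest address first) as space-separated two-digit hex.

560750852 in hexadecimal, padded to 32 bits, is 0x216C6104.
Split into bytes (most-significant first): 21 6C 61 04.
In little-endian order the low byte comes first in memory.
So at ascending addresses the bytes are 04 61 6C 21.

04 61 6C 21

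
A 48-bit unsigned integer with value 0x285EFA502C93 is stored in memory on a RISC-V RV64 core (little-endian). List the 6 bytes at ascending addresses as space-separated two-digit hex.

93 2C 50 FA 5E 28

Split into bytes (most-significant first): 28 5E FA 50 2C 93.
In little-endian order the low byte comes first in memory.
So at ascending addresses the bytes are 93 2C 50 FA 5E 28.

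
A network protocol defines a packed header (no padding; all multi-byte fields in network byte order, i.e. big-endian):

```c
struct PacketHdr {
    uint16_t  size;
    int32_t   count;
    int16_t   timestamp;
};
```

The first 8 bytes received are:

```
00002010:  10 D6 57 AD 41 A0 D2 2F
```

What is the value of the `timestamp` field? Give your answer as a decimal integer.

-11729

`timestamp` follows `size` (2 B), `count` (4 B), so it starts at offset 2 + 4 = 6 and occupies 2 bytes.
Bytes at offsets 6..7: D2 2F.
Big-endian stores the most-significant byte at the lowest address.
The bytes are already most-significant first: 0xD22F.
Top bit is set, so as a signed 16-bit value this is 0xD22F − 2^16 = -11729.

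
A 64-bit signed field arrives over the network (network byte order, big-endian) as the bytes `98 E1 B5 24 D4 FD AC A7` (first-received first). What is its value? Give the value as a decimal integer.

-7430458740387763033

Big-endian stores the most-significant byte at the lowest address.
The bytes are already most-significant first: 0x98E1B524D4FDACA7.
Top bit is set, so as a signed 64-bit value this is 0x98E1B524D4FDACA7 − 2^64 = -7430458740387763033.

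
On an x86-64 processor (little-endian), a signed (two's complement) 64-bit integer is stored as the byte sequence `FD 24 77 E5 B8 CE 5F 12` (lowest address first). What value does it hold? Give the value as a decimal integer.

1324004108989310205

Little-endian: lowest address holds the least-significant byte.
Reassemble most-significant byte first: 12 5F CE B8 E5 77 24 FD → 0x125FCEB8E57724FD.
0x125FCEB8E57724FD = 1324004108989310205.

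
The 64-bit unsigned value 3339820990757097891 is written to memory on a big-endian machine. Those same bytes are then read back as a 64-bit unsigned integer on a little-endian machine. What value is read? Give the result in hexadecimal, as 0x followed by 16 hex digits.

0xA35178F77E6D592E

3339820990757097891 in 64-bit hexadecimal is 0x2E596D7EF77851A3.
Stored big-endian, the bytes at ascending addresses are 2E 59 6D 7E F7 78 51 A3.
Read back as little-endian, the first byte is least significant, giving 0xA35178F77E6D592E.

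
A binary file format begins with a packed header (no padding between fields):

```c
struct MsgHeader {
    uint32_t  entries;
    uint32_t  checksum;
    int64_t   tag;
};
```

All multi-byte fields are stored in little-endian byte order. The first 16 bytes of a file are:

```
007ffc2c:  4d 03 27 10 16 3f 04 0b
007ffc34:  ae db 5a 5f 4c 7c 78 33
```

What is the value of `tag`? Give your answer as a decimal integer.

`tag` follows `entries` (4 B), `checksum` (4 B), so it starts at offset 4 + 4 = 8 and occupies 8 bytes.
Bytes at offsets 8..15: AE DB 5A 5F 4C 7C 78 33.
Little-endian: lowest address holds the least-significant byte.
Reassemble most-significant byte first: 33 78 7C 4C 5F 5A DB AE → 0x33787C4C5F5ADBAE.
0x33787C4C5F5ADBAE = 3708850960598752174.

3708850960598752174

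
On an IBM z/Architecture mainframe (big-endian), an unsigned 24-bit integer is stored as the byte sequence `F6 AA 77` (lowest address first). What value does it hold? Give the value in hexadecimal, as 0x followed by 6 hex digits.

0xF6AA77

In big-endian order the high byte comes first in memory.
The bytes are already most-significant first: 0xF6AA77.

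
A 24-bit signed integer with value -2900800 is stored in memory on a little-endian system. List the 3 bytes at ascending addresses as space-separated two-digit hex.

Two's complement of -2900800 in 24 bits: 2900800 = 0x2C4340; invert → 0xD3BCBF; add 1 → 0xD3BCC0.
Split into bytes (most-significant first): D3 BC C0.
Little-endian stores the least-significant byte at the lowest address.
So at ascending addresses the bytes are C0 BC D3.

C0 BC D3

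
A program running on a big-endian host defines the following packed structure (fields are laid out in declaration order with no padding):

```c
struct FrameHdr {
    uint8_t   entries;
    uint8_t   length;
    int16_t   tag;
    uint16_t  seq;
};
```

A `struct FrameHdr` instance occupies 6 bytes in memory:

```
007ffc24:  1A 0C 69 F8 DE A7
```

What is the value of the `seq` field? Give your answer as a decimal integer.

`seq` follows `entries` (1 B), `length` (1 B), `tag` (2 B), so it starts at offset 1 + 1 + 2 = 4 and occupies 2 bytes.
Bytes at offsets 4..5: DE A7.
In big-endian order the high byte comes first in memory.
The bytes are already most-significant first: 0xDEA7.
0xDEA7 = 56999.

56999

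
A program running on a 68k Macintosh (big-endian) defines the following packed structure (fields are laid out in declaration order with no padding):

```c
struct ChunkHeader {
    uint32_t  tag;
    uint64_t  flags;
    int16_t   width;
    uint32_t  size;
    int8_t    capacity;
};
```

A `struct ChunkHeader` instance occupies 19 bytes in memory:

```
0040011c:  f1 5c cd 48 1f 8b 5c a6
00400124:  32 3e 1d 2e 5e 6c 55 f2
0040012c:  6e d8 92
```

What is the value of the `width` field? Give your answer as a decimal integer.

24172

`width` follows `tag` (4 B), `flags` (8 B), so it starts at offset 4 + 8 = 12 and occupies 2 bytes.
Bytes at offsets 12..13: 5E 6C.
Big-endian stores the most-significant byte at the lowest address.
The bytes are already most-significant first: 0x5E6C.
0x5E6C = 24172.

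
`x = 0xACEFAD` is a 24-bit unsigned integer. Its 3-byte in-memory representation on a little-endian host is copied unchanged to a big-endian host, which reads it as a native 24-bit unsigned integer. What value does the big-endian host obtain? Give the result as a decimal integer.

Stored little-endian, the bytes at ascending addresses are AD EF AC.
Read back as big-endian, the last byte is least significant, giving 0xADEFAC.
0xADEFAC = 11399084.

11399084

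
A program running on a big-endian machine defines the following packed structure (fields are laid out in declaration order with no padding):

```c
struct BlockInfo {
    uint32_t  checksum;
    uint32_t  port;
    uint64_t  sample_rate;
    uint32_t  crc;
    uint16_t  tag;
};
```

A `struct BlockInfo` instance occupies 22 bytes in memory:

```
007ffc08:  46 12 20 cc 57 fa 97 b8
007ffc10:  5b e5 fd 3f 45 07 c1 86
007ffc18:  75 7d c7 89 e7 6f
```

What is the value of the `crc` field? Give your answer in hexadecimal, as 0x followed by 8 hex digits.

0x757DC789

`crc` follows `checksum` (4 B), `port` (4 B), `sample_rate` (8 B), so it starts at offset 4 + 4 + 8 = 16 and occupies 4 bytes.
Bytes at offsets 16..19: 75 7D C7 89.
In big-endian order the high byte comes first in memory.
The bytes are already most-significant first: 0x757DC789.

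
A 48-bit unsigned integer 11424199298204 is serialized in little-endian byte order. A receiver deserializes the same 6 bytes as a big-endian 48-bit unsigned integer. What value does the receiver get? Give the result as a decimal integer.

171851706229514

11424199298204 in 48-bit hexadecimal is 0x0A63E7574C9C.
Stored little-endian, the bytes at ascending addresses are 9C 4C 57 E7 63 0A.
Read back as big-endian, the last byte is least significant, giving 0x9C4C57E7630A.
0x9C4C57E7630A = 171851706229514.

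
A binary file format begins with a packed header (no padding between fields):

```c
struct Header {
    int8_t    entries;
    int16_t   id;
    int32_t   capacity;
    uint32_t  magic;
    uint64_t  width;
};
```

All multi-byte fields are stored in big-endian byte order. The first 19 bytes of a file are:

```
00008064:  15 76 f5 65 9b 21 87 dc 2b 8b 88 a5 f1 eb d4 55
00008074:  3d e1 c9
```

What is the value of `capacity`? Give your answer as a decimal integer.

1704665479

`capacity` follows `entries` (1 B), `id` (2 B), so it starts at offset 1 + 2 = 3 and occupies 4 bytes.
Bytes at offsets 3..6: 65 9B 21 87.
Big-endian: lowest address holds the most-significant byte.
The bytes are already most-significant first: 0x659B2187.
0x659B2187 = 1704665479.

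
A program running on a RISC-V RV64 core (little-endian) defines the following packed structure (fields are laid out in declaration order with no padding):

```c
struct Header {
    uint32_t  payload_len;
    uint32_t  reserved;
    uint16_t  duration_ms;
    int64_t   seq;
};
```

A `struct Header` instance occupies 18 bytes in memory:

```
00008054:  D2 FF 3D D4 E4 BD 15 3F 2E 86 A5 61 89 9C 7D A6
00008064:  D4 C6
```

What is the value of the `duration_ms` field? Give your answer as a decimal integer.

`duration_ms` follows `payload_len` (4 B), `reserved` (4 B), so it starts at offset 4 + 4 = 8 and occupies 2 bytes.
Bytes at offsets 8..9: 2E 86.
Little-endian stores the least-significant byte at the lowest address.
Reassemble most-significant byte first: 86 2E → 0x862E.
0x862E = 34350.

34350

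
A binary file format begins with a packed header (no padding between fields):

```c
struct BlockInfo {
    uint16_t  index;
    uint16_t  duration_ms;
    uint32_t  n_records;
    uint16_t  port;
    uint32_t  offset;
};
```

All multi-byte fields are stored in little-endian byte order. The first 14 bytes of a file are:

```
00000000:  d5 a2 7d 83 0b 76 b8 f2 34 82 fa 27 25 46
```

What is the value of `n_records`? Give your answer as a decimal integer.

4072175115

`n_records` follows `index` (2 B), `duration_ms` (2 B), so it starts at offset 2 + 2 = 4 and occupies 4 bytes.
Bytes at offsets 4..7: 0B 76 B8 F2.
Little-endian stores the least-significant byte at the lowest address.
Reassemble most-significant byte first: F2 B8 76 0B → 0xF2B8760B.
0xF2B8760B = 4072175115.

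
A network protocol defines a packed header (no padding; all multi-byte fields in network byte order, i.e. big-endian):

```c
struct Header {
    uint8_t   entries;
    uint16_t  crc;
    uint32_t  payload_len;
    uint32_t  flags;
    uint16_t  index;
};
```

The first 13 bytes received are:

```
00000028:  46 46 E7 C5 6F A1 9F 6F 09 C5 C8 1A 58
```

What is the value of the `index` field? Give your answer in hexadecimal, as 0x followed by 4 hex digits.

`index` follows `entries` (1 B), `crc` (2 B), `payload_len` (4 B), `flags` (4 B), so it starts at offset 1 + 2 + 4 + 4 = 11 and occupies 2 bytes.
Bytes at offsets 11..12: 1A 58.
Big-endian: lowest address holds the most-significant byte.
The bytes are already most-significant first: 0x1A58.

0x1A58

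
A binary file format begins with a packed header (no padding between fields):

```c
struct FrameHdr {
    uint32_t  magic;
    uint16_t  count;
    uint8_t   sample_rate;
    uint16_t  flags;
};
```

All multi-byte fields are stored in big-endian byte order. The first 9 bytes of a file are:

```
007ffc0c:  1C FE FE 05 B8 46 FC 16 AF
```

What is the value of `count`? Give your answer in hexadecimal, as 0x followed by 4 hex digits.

`count` follows `magic` (4 bytes), so it starts at byte offset 4 and occupies 2 bytes.
Bytes at offsets 4..5: B8 46.
In big-endian order the high byte comes first in memory.
The bytes are already most-significant first: 0xB846.

0xB846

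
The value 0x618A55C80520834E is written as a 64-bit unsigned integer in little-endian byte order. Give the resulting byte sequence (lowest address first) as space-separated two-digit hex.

4E 83 20 05 C8 55 8A 61

Split into bytes (most-significant first): 61 8A 55 C8 05 20 83 4E.
In little-endian order the low byte comes first in memory.
So at ascending addresses the bytes are 4E 83 20 05 C8 55 8A 61.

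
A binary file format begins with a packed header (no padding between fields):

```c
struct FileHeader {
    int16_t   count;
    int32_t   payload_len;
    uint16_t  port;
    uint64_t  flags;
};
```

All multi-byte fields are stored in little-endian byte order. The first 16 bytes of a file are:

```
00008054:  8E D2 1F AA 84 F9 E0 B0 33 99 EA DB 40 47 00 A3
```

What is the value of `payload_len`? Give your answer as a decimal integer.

-108746209

`payload_len` follows `count` (2 bytes), so it starts at byte offset 2 and occupies 4 bytes.
Bytes at offsets 2..5: 1F AA 84 F9.
Little-endian: lowest address holds the least-significant byte.
Reassemble most-significant byte first: F9 84 AA 1F → 0xF984AA1F.
Top bit is set, so as a signed 32-bit value this is 0xF984AA1F − 2^32 = -108746209.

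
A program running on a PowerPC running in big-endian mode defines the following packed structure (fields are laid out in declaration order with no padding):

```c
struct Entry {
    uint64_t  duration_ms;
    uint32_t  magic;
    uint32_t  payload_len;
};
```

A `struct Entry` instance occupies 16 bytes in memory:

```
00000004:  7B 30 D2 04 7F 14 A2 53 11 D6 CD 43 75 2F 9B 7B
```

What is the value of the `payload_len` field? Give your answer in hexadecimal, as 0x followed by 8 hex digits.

0x752F9B7B

`payload_len` follows `duration_ms` (8 B), `magic` (4 B), so it starts at offset 8 + 4 = 12 and occupies 4 bytes.
Bytes at offsets 12..15: 75 2F 9B 7B.
In big-endian order the high byte comes first in memory.
The bytes are already most-significant first: 0x752F9B7B.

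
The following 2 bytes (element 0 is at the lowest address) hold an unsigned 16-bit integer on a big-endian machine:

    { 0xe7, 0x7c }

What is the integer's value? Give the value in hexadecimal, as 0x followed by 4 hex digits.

0xE77C

Big-endian: lowest address holds the most-significant byte.
The bytes are already most-significant first: 0xE77C.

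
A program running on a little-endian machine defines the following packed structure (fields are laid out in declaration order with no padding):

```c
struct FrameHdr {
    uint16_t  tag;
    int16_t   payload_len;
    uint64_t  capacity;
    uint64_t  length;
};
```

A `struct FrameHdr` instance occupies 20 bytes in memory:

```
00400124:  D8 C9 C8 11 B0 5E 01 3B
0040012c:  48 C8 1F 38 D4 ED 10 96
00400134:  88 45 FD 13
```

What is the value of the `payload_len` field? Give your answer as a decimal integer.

`payload_len` follows `tag` (2 bytes), so it starts at byte offset 2 and occupies 2 bytes.
Bytes at offsets 2..3: C8 11.
Little-endian stores the least-significant byte at the lowest address.
Reassemble most-significant byte first: 11 C8 → 0x11C8.
0x11C8 = 4552.

4552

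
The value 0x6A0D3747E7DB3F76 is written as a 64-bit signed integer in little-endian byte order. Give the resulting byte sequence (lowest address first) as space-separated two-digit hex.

76 3F DB E7 47 37 0D 6A

Split into bytes (most-significant first): 6A 0D 37 47 E7 DB 3F 76.
Little-endian: lowest address holds the least-significant byte.
So at ascending addresses the bytes are 76 3F DB E7 47 37 0D 6A.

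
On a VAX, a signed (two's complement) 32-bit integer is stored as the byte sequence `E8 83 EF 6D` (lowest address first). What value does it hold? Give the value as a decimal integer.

Little-endian: lowest address holds the least-significant byte.
Reassemble most-significant byte first: 6D EF 83 E8 → 0x6DEF83E8.
0x6DEF83E8 = 1844413416.

1844413416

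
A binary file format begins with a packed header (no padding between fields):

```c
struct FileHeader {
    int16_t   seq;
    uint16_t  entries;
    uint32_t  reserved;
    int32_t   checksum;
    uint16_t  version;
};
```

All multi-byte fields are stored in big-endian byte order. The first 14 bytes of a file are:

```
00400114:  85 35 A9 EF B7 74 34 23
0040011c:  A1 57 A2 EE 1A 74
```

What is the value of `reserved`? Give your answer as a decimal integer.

`reserved` follows `seq` (2 B), `entries` (2 B), so it starts at offset 2 + 2 = 4 and occupies 4 bytes.
Bytes at offsets 4..7: B7 74 34 23.
In big-endian order the high byte comes first in memory.
The bytes are already most-significant first: 0xB7743423.
0xB7743423 = 3077846051.

3077846051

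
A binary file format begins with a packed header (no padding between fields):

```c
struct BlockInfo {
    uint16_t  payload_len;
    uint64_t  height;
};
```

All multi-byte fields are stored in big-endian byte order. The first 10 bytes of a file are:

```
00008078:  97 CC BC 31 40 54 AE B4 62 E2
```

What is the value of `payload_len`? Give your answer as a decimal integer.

38860

`payload_len` is the first field, at byte offset 0, occupying 2 bytes.
Bytes at offsets 0..1: 97 CC.
In big-endian order the high byte comes first in memory.
The bytes are already most-significant first: 0x97CC.
0x97CC = 38860.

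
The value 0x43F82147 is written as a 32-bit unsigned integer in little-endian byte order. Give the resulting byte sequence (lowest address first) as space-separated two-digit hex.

Split into bytes (most-significant first): 43 F8 21 47.
In little-endian order the low byte comes first in memory.
So at ascending addresses the bytes are 47 21 F8 43.

47 21 F8 43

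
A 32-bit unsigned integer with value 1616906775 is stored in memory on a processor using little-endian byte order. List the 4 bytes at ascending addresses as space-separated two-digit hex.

1616906775 in hexadecimal, padded to 32 bits, is 0x60600A17.
Split into bytes (most-significant first): 60 60 0A 17.
Little-endian stores the least-significant byte at the lowest address.
So at ascending addresses the bytes are 17 0A 60 60.

17 0A 60 60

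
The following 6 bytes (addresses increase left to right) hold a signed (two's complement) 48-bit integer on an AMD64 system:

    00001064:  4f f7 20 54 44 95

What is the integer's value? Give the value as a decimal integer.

-117354274949297

Little-endian stores the least-significant byte at the lowest address.
Reassemble most-significant byte first: 95 44 54 20 F7 4F → 0x95445420F74F.
Top bit is set, so as a signed 48-bit value this is 0x95445420F74F − 2^48 = -117354274949297.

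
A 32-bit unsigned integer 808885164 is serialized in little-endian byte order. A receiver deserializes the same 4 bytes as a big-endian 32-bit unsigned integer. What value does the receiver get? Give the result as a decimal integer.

2895853104

808885164 in 32-bit hexadecimal is 0x30369BAC.
Stored little-endian, the bytes at ascending addresses are AC 9B 36 30.
Read back as big-endian, the last byte is least significant, giving 0xAC9B3630.
0xAC9B3630 = 2895853104.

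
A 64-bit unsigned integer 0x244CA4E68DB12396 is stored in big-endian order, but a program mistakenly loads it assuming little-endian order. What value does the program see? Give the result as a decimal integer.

Stored big-endian, the bytes at ascending addresses are 24 4C A4 E6 8D B1 23 96.
Read back as little-endian, the first byte is least significant, giving 0x9623B18DE6A44C24.
0x9623B18DE6A44C24 = 10818685952892095524.

10818685952892095524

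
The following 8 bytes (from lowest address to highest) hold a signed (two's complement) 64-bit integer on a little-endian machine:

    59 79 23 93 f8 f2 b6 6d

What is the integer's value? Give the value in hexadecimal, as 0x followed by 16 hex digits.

Little-endian stores the least-significant byte at the lowest address.
Reassemble most-significant byte first: 6D B6 F2 F8 93 23 79 59 → 0x6DB6F2F893237959.

0x6DB6F2F893237959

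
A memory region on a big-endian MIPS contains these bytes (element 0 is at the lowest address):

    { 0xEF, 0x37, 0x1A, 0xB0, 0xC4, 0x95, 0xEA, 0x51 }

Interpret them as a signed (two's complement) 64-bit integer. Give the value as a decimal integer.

-1209468628410963375

Big-endian stores the most-significant byte at the lowest address.
The bytes are already most-significant first: 0xEF371AB0C495EA51.
Top bit is set, so as a signed 64-bit value this is 0xEF371AB0C495EA51 − 2^64 = -1209468628410963375.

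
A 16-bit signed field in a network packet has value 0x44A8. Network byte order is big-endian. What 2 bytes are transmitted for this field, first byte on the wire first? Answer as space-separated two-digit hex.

Split into bytes (most-significant first): 44 A8.
Big-endian stores the most-significant byte at the lowest address.
So the memory order matches the most-significant-first order: 44 A8.

44 A8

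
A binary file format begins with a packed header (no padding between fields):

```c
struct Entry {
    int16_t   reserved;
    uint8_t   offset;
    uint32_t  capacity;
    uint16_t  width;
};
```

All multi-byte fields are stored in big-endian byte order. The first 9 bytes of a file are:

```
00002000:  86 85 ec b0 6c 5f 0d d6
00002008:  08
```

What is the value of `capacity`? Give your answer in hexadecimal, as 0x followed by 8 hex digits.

`capacity` follows `reserved` (2 B), `offset` (1 B), so it starts at offset 2 + 1 = 3 and occupies 4 bytes.
Bytes at offsets 3..6: B0 6C 5F 0D.
Big-endian stores the most-significant byte at the lowest address.
The bytes are already most-significant first: 0xB06C5F0D.

0xB06C5F0D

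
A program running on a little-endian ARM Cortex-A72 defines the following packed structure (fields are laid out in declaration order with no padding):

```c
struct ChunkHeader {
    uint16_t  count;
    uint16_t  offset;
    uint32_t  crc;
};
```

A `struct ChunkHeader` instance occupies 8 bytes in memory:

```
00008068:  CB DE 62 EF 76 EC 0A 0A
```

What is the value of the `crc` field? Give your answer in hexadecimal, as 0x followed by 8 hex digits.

`crc` follows `count` (2 B), `offset` (2 B), so it starts at offset 2 + 2 = 4 and occupies 4 bytes.
Bytes at offsets 4..7: 76 EC 0A 0A.
Little-endian stores the least-significant byte at the lowest address.
Reassemble most-significant byte first: 0A 0A EC 76 → 0x0A0AEC76.

0x0A0AEC76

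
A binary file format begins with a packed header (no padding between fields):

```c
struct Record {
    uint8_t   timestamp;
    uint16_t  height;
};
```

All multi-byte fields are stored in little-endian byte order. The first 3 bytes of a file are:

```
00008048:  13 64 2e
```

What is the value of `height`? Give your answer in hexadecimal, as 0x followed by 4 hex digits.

0x2E64

`height` follows `timestamp` (1 byte), so it starts at byte offset 1 and occupies 2 bytes.
Bytes at offsets 1..2: 64 2E.
In little-endian order the low byte comes first in memory.
Reassemble most-significant byte first: 2E 64 → 0x2E64.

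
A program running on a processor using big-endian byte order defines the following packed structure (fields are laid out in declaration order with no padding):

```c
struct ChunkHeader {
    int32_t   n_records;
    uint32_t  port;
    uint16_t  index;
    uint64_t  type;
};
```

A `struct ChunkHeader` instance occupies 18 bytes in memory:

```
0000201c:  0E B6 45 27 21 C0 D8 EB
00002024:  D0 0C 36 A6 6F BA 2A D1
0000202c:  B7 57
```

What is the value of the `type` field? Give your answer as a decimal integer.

3937957769555064663

`type` follows `n_records` (4 B), `port` (4 B), `index` (2 B), so it starts at offset 4 + 4 + 2 = 10 and occupies 8 bytes.
Bytes at offsets 10..17: 36 A6 6F BA 2A D1 B7 57.
Big-endian stores the most-significant byte at the lowest address.
The bytes are already most-significant first: 0x36A66FBA2AD1B757.
0x36A66FBA2AD1B757 = 3937957769555064663.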